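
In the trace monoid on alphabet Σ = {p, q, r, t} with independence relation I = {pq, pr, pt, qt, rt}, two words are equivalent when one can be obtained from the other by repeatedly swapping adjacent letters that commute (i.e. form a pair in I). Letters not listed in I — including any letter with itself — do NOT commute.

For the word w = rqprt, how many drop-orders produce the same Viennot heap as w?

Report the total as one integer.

0(r) covers ∅
1(q) covers 0:r
2(p) covers ∅
3(r) covers 1:q
4(t) covers ∅
floor of heap: 0:r, 2:p, 4:t
completions by unplaced set U, small U first (add the entries for U minus each lowest piece of U):
  |U|=1: {2}:1  {3}:1  {4}:1
  |U|=2: {1,3}:1  {2,3}:2  {2,4}:2  {3,4}:2
  |U|=3: {0,1,3}:1  {1,2,3}:3  {1,3,4}:3  {2,3,4}:6
  start at 0(r): 12
  start at 2(p): 4
  start at 4(t): 4
sum over floor = 20

20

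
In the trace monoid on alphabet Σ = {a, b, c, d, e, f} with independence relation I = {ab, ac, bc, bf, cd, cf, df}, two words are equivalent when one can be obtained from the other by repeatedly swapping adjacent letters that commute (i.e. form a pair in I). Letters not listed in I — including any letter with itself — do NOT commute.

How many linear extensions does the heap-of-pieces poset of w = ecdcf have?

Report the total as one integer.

#0=e has no predecessor
#1=c depends on [0:e]
#2=d depends on [0:e]
#3=c depends on [1:c]
#4=f depends on [0:e]
sources: [0:e]
N(rest) = Σ N(rest − s) over sources s of rest; N(one piece) = 1:
  size 1 → [2]=1  [3]=1  [4]=1
  size 2 → [1,3]=1  [2,3]=2  [2,4]=2  [3,4]=2
  size 3 → [1,2,3]=3  [1,3,4]=3  [2,3,4]=6
  first=0(e) contributes 12

12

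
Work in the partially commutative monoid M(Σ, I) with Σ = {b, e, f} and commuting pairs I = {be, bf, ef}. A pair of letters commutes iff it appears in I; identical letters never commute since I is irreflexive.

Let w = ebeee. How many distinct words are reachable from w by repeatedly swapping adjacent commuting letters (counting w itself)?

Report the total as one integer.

5

piece 0:e — minimal
piece 1:b — minimal
piece 2:e rests on {0:e}
piece 3:e rests on {2:e}
piece 4:e rests on {3:e}
minimal pieces: {0:e, 1:b}
ways to finish when only these pieces remain (= sum over removing one remaining piece with nothing left below it):
  1 left: {1}→1  {4}→1
  2 left: {1,4}→2  {3,4}→1
  3 left: {1,3,4}→3  {2,3,4}→1
  placing 0:e first → 4 extensions
  placing 1:b first → 1 extensions
total linear extensions = 5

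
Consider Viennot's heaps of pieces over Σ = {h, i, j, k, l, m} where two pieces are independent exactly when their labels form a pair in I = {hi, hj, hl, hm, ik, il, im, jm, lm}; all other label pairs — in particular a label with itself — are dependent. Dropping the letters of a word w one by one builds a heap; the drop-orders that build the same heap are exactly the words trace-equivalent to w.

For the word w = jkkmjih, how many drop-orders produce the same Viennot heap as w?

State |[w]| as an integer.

12

drop 0:j onto floor
drop 1:k onto {0:j}
drop 2:k onto {1:k}
drop 3:m onto {2:k}
drop 4:j onto {2:k}
drop 5:i onto {4:j}
drop 6:h onto {2:k}
ground layer = {0:j}
drop-orders for the pieces not yet dropped (sum over which currently-grounded one goes next):
  1 to go: {3} 1  {5} 1  {6} 1
  2 to go: {3,5} 2  {3,6} 2  {4,5} 1  {5,6} 2
  3 to go: {3,4,5} 3  {3,5,6} 6  {4,5,6} 3
  4 to go: {3,4,5,6} 12
  5 to go: {2,3,4,5,6} 12
  if 0:j drops first: 12 orders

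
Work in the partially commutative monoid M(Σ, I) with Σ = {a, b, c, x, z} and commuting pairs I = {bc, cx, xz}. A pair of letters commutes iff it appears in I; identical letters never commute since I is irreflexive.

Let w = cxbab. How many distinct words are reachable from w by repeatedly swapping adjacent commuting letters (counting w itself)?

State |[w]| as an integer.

0(c) covers ∅
1(x) covers ∅
2(b) covers 1:x
3(a) covers 0:c, 2:b
4(b) covers 3:a
floor of heap: 0:c, 1:x
completions by unplaced set U, small U first (add the entries for U minus each lowest piece of U):
  |U|=1: {4}:1
  |U|=2: {3,4}:1
  |U|=3: {0,3,4}:1  {2,3,4}:1
  start at 0(c): 1
  start at 1(x): 2
sum over floor = 3

3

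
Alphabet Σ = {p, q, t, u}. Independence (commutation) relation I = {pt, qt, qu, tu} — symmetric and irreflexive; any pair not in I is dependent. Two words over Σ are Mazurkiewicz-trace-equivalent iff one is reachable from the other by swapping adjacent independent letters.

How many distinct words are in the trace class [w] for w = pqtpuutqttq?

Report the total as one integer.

0(p) covers ∅
1(q) covers 0:p
2(t) covers ∅
3(p) covers 1:q
4(u) covers 3:p
5(u) covers 4:u
6(t) covers 2:t
7(q) covers 3:p
8(t) covers 6:t
9(t) covers 8:t
10(q) covers 7:q
floor of heap: 0:p, 2:t
completions by unplaced set U, small U first (add the entries for U minus each lowest piece of U):
  |U|=1: {5}:1  {9}:1  {10}:1
  |U|=2: {4,5}:1  {5,9}:2  {5,10}:2  {7,10}:1  {8,9}:1  {9,10}:2
  |U|=3: {4,5,9}:3  {4,5,10}:3  {5,7,10}:3  {5,8,9}:3  {5,9,10}:6  {6,8,9}:1  {7,9,10}:3  {8,9,10}:3
  |U|=4: {2,6,8,9}:1  {4,5,7,10}:6  {4,5,8,9}:6  {4,5,9,10}:12  {5,6,8,9}:4  {5,7,9,10}:12  {5,8,9,10}:12  {6,8,9,10}:4  {7,8,9,10}:6
  |U|=5: {2,5,6,8,9}:5  {2,6,8,9,10}:5  {3,4,5,7,10}:6  {4,5,6,8,9}:10  {4,5,7,9,10}:30  {4,5,8,9,10}:30  {5,6,8,9,10}:20  {5,7,8,9,10}:30  {6,7,8,9,10}:10
  |U|=6: {1,3,4,5,7,10}:6  {2,4,5,6,8,9}:15  {2,5,6,8,9,10}:30  {2,6,7,8,9,10}:15  {3,4,5,7,9,10}:36  {4,5,6,8,9,10}:60  {4,5,7,8,9,10}:90  {5,6,7,8,9,10}:60
  |U|=7: {0,1,3,4,5,7,10}:6  {1,3,4,5,7,9,10}:42  {2,4,5,6,8,9,10}:105  {2,5,6,7,8,9,10}:105  {3,4,5,7,8,9,10}:126  {4,5,6,7,8,9,10}:210
  |U|=8: {0,1,3,4,5,7,9,10}:48  {1,3,4,5,7,8,9,10}:168  {2,4,5,6,7,8,9,10}:420  {3,4,5,6,7,8,9,10}:336
  |U|=9: {0,1,3,4,5,7,8,9,10}:216  {1,3,4,5,6,7,8,9,10}:504  {2,3,4,5,6,7,8,9,10}:756
  start at 0(p): 1260
  start at 2(t): 720
sum over floor = 1980

1980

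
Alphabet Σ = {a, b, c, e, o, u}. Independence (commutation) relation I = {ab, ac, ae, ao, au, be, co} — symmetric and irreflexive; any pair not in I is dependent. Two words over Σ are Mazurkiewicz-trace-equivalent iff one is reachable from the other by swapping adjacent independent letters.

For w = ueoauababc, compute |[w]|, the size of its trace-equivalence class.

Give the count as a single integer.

drop 0:u onto floor
drop 1:e onto {0:u}
drop 2:o onto {1:e}
drop 3:a onto floor
drop 4:u onto {2:o}
drop 5:a onto {3:a}
drop 6:b onto {4:u}
drop 7:a onto {5:a}
drop 8:b onto {6:b}
drop 9:c onto {8:b}
ground layer = {0:u, 3:a}
drop-orders for the pieces not yet dropped (sum over which currently-grounded one goes next):
  1 to go: {7} 1  {9} 1
  2 to go: {5,7} 1  {7,9} 2  {8,9} 1
  3 to go: {3,5,7} 1  {5,7,9} 3  {6,8,9} 1  {7,8,9} 3
  4 to go: {3,5,7,9} 4  {4,6,8,9} 1  {5,7,8,9} 6  {6,7,8,9} 4
  5 to go: {2,4,6,8,9} 1  {3,5,7,8,9} 10  {4,6,7,8,9} 5  {5,6,7,8,9} 10
  6 to go: {1,2,4,6,8,9} 1  {2,4,6,7,8,9} 6  {3,5,6,7,8,9} 20  {4,5,6,7,8,9} 15
  7 to go: {0,1,2,4,6,8,9} 1  {1,2,4,6,7,8,9} 7  {2,4,5,6,7,8,9} 21  {3,4,5,6,7,8,9} 35
  8 to go: {0,1,2,4,6,7,8,9} 8  {1,2,4,5,6,7,8,9} 28  {2,3,4,5,6,7,8,9} 56
  if 0:u drops first: 84 orders
  if 3:a drops first: 36 orders
heap linearizations: 120

120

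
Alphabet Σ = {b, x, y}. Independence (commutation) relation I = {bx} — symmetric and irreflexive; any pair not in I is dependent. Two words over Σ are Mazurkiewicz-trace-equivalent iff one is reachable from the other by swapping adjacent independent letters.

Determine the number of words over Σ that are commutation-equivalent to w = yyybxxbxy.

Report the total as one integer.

10

piece 0:y — minimal
piece 1:y rests on {0:y}
piece 2:y rests on {1:y}
piece 3:b rests on {2:y}
piece 4:x rests on {2:y}
piece 5:x rests on {4:x}
piece 6:b rests on {3:b}
piece 7:x rests on {5:x}
piece 8:y rests on {6:b, 7:x}
minimal pieces: {0:y}
ways to finish when only these pieces remain (= sum over removing one remaining piece with nothing left below it):
  1 left: {8}→1
  2 left: {6,8}→1  {7,8}→1
  3 left: {3,6,8}→1  {5,7,8}→1  {6,7,8}→2
  4 left: {3,6,7,8}→3  {4,5,7,8}→1  {5,6,7,8}→3
  5 left: {3,5,6,7,8}→6  {4,5,6,7,8}→4
  6 left: {3,4,5,6,7,8}→10
  7 left: {2,3,4,5,6,7,8}→10
  placing 0:y first → 10 extensions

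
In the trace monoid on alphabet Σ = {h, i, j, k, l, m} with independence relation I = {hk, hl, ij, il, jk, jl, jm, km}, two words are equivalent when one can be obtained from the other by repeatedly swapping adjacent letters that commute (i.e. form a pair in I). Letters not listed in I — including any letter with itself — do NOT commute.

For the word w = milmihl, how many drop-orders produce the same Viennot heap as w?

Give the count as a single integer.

0(m) covers ∅
1(i) covers 0:m
2(l) covers 0:m
3(m) covers 1:i, 2:l
4(i) covers 3:m
5(h) covers 4:i
6(l) covers 3:m
floor of heap: 0:m
completions by unplaced set U, small U first (add the entries for U minus each lowest piece of U):
  |U|=1: {5}:1  {6}:1
  |U|=2: {4,5}:1  {5,6}:2
  |U|=3: {4,5,6}:3
  |U|=4: {3,4,5,6}:3
  |U|=5: {1,3,4,5,6}:3  {2,3,4,5,6}:3
  start at 0(m): 6

6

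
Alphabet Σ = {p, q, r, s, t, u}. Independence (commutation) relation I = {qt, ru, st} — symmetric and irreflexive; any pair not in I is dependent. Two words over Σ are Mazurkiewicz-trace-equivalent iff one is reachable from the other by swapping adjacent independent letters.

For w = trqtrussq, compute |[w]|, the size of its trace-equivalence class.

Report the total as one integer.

4

0(t) covers ∅
1(r) covers 0:t
2(q) covers 1:r
3(t) covers 1:r
4(r) covers 2:q, 3:t
5(u) covers 2:q, 3:t
6(s) covers 4:r, 5:u
7(s) covers 6:s
8(q) covers 7:s
floor of heap: 0:t
completions by unplaced set U, small U first (add the entries for U minus each lowest piece of U):
  |U|=1: {8}:1
  |U|=2: {7,8}:1
  |U|=3: {6,7,8}:1
  |U|=4: {4,6,7,8}:1  {5,6,7,8}:1
  |U|=5: {4,5,6,7,8}:2
  |U|=6: {2,4,5,6,7,8}:2  {3,4,5,6,7,8}:2
  |U|=7: {2,3,4,5,6,7,8}:4
  start at 0(t): 4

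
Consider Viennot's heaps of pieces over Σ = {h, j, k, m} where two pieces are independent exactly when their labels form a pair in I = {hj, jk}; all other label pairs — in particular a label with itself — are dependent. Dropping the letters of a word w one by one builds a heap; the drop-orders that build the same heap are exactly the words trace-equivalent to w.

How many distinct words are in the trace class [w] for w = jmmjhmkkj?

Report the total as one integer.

piece 0:j — minimal
piece 1:m rests on {0:j}
piece 2:m rests on {1:m}
piece 3:j rests on {2:m}
piece 4:h rests on {2:m}
piece 5:m rests on {3:j, 4:h}
piece 6:k rests on {5:m}
piece 7:k rests on {6:k}
piece 8:j rests on {5:m}
minimal pieces: {0:j}
ways to finish when only these pieces remain (= sum over removing one remaining piece with nothing left below it):
  1 left: {7}→1  {8}→1
  2 left: {6,7}→1  {7,8}→2
  3 left: {6,7,8}→3
  4 left: {5,6,7,8}→3
  5 left: {3,5,6,7,8}→3  {4,5,6,7,8}→3
  6 left: {3,4,5,6,7,8}→6
  7 left: {2,3,4,5,6,7,8}→6
  placing 0:j first → 6 extensions

6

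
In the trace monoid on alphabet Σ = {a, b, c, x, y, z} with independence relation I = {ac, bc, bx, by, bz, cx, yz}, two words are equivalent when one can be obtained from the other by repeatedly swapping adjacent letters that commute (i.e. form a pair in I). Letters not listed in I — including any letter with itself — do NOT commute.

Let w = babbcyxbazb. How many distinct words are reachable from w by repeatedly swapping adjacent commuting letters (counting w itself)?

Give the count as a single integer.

80

drop 0:b onto floor
drop 1:a onto {0:b}
drop 2:b onto {1:a}
drop 3:b onto {2:b}
drop 4:c onto floor
drop 5:y onto {1:a, 4:c}
drop 6:x onto {5:y}
drop 7:b onto {3:b}
drop 8:a onto {6:x, 7:b}
drop 9:z onto {8:a}
drop 10:b onto {8:a}
ground layer = {0:b, 4:c}
drop-orders for the pieces not yet dropped (sum over which currently-grounded one goes next):
  1 to go: {9} 1  {10} 1
  2 to go: {9,10} 2
  3 to go: {8,9,10} 2
  4 to go: {6,8,9,10} 2  {7,8,9,10} 2
  5 to go: {3,7,8,9,10} 2  {5,6,8,9,10} 2  {6,7,8,9,10} 4
  6 to go: {2,3,7,8,9,10} 2  {3,6,7,8,9,10} 6  {4,5,6,8,9,10} 2  {5,6,7,8,9,10} 6
  7 to go: {2,3,6,7,8,9,10} 8  {3,5,6,7,8,9,10} 12  {4,5,6,7,8,9,10} 8
  8 to go: {2,3,5,6,7,8,9,10} 20  {3,4,5,6,7,8,9,10} 20
  9 to go: {1,2,3,5,6,7,8,9,10} 20  {2,3,4,5,6,7,8,9,10} 40
  if 0:b drops first: 60 orders
  if 4:c drops first: 20 orders
heap linearizations: 80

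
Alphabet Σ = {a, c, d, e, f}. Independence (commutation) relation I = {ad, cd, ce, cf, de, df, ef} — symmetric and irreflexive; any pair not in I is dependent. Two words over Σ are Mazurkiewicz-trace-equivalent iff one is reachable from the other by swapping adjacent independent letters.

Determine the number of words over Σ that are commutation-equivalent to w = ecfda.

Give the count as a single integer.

0(e) covers ∅
1(c) covers ∅
2(f) covers ∅
3(d) covers ∅
4(a) covers 0:e, 1:c, 2:f
floor of heap: 0:e, 1:c, 2:f, 3:d
completions by unplaced set U, small U first (add the entries for U minus each lowest piece of U):
  |U|=1: {3}:1  {4}:1
  |U|=2: {0,4}:1  {1,4}:1  {2,4}:1  {3,4}:2
  |U|=3: {0,1,4}:2  {0,2,4}:2  {0,3,4}:3  {1,2,4}:2  {1,3,4}:3  {2,3,4}:3
  start at 0(e): 8
  start at 1(c): 8
  start at 2(f): 8
  start at 3(d): 6
sum over floor = 30

30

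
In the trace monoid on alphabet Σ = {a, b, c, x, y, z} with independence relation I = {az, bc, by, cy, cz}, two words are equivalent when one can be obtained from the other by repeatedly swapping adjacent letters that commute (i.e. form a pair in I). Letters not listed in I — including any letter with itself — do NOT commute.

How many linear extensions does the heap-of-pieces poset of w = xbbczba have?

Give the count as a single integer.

5

drop 0:x onto floor
drop 1:b onto {0:x}
drop 2:b onto {1:b}
drop 3:c onto {0:x}
drop 4:z onto {2:b}
drop 5:b onto {4:z}
drop 6:a onto {3:c, 5:b}
ground layer = {0:x}
drop-orders for the pieces not yet dropped (sum over which currently-grounded one goes next):
  1 to go: {6} 1
  2 to go: {3,6} 1  {5,6} 1
  3 to go: {3,5,6} 2  {4,5,6} 1
  4 to go: {2,4,5,6} 1  {3,4,5,6} 3
  5 to go: {1,2,4,5,6} 1  {2,3,4,5,6} 4
  if 0:x drops first: 5 orders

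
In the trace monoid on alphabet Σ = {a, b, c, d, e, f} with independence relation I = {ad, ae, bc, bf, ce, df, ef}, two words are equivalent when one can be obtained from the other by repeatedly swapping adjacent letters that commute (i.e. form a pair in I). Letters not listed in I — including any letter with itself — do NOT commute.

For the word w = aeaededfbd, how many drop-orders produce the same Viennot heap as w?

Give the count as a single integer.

98

drop 0:a onto floor
drop 1:e onto floor
drop 2:a onto {0:a}
drop 3:e onto {1:e}
drop 4:d onto {3:e}
drop 5:e onto {4:d}
drop 6:d onto {5:e}
drop 7:f onto {2:a}
drop 8:b onto {2:a, 6:d}
drop 9:d onto {8:b}
ground layer = {0:a, 1:e}
drop-orders for the pieces not yet dropped (sum over which currently-grounded one goes next):
  1 to go: {7} 1  {9} 1
  2 to go: {7,9} 2  {8,9} 1
  3 to go: {6,8,9} 1  {7,8,9} 3
  4 to go: {2,7,8,9} 3  {5,6,8,9} 1  {6,7,8,9} 4
  5 to go: {0,2,7,8,9} 3  {2,6,7,8,9} 7  {4,5,6,8,9} 1  {5,6,7,8,9} 5
  6 to go: {0,2,6,7,8,9} 10  {2,5,6,7,8,9} 12  {3,4,5,6,8,9} 1  {4,5,6,7,8,9} 6
  7 to go: {0,2,5,6,7,8,9} 22  {1,3,4,5,6,8,9} 1  {2,4,5,6,7,8,9} 18  {3,4,5,6,7,8,9} 7
  8 to go: {0,2,4,5,6,7,8,9} 40  {1,3,4,5,6,7,8,9} 8  {2,3,4,5,6,7,8,9} 25
  if 0:a drops first: 33 orders
  if 1:e drops first: 65 orders
heap linearizations: 98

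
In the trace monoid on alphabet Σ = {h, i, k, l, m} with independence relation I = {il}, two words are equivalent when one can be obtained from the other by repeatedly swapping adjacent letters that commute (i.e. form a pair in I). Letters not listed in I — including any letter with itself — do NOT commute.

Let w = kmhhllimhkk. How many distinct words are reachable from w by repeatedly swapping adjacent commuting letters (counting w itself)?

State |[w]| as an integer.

3

#0=k has no predecessor
#1=m depends on [0:k]
#2=h depends on [1:m]
#3=h depends on [2:h]
#4=l depends on [3:h]
#5=l depends on [4:l]
#6=i depends on [3:h]
#7=m depends on [5:l, 6:i]
#8=h depends on [7:m]
#9=k depends on [8:h]
#10=k depends on [9:k]
sources: [0:k]
N(rest) = Σ N(rest − s) over sources s of rest; N(one piece) = 1:
  size 1 → [10]=1
  size 2 → [9,10]=1
  size 3 → [8,9,10]=1
  size 4 → [7,8,9,10]=1
  size 5 → [5,7,8,9,10]=1  [6,7,8,9,10]=1
  size 6 → [4,5,7,8,9,10]=1  [5,6,7,8,9,10]=2
  size 7 → [4,5,6,7,8,9,10]=3
  size 8 → [3,4,5,6,7,8,9,10]=3
  size 9 → [2,3,4,5,6,7,8,9,10]=3
  first=0(k) contributes 3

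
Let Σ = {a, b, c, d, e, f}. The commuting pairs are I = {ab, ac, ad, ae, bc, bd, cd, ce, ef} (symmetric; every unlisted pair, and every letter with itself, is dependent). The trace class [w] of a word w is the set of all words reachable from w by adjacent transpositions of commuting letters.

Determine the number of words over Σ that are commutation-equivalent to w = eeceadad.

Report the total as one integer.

168

piece 0:e — minimal
piece 1:e rests on {0:e}
piece 2:c — minimal
piece 3:e rests on {1:e}
piece 4:a — minimal
piece 5:d rests on {3:e}
piece 6:a rests on {4:a}
piece 7:d rests on {5:d}
minimal pieces: {0:e, 2:c, 4:a}
ways to finish when only these pieces remain (= sum over removing one remaining piece with nothing left below it):
  1 left: {2}→1  {6}→1  {7}→1
  2 left: {2,6}→2  {2,7}→2  {4,6}→1  {5,7}→1  {6,7}→2
  3 left: {2,4,6}→3  {2,5,7}→3  {2,6,7}→6  {3,5,7}→1  {4,6,7}→3  {5,6,7}→3
  4 left: {1,3,5,7}→1  {2,3,5,7}→4  {2,4,6,7}→12  {2,5,6,7}→12  {3,5,6,7}→4  {4,5,6,7}→6
  5 left: {0,1,3,5,7}→1  {1,2,3,5,7}→5  {1,3,5,6,7}→5  {2,3,5,6,7}→20  {2,4,5,6,7}→30  {3,4,5,6,7}→10
  6 left: {0,1,2,3,5,7}→6  {0,1,3,5,6,7}→6  {1,2,3,5,6,7}→30  {1,3,4,5,6,7}→15  {2,3,4,5,6,7}→60
  placing 0:e first → 105 extensions
  placing 2:c first → 21 extensions
  placing 4:a first → 42 extensions
total linear extensions = 168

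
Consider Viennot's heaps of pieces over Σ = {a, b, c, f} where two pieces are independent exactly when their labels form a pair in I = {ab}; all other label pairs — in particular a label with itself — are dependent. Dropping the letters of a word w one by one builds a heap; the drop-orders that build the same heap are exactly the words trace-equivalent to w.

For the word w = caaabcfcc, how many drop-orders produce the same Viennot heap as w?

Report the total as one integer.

4

#0=c has no predecessor
#1=a depends on [0:c]
#2=a depends on [1:a]
#3=a depends on [2:a]
#4=b depends on [0:c]
#5=c depends on [3:a, 4:b]
#6=f depends on [5:c]
#7=c depends on [6:f]
#8=c depends on [7:c]
sources: [0:c]
N(rest) = Σ N(rest − s) over sources s of rest; N(one piece) = 1:
  size 1 → [8]=1
  size 2 → [7,8]=1
  size 3 → [6,7,8]=1
  size 4 → [5,6,7,8]=1
  size 5 → [3,5,6,7,8]=1  [4,5,6,7,8]=1
  size 6 → [2,3,5,6,7,8]=1  [3,4,5,6,7,8]=2
  size 7 → [1,2,3,5,6,7,8]=1  [2,3,4,5,6,7,8]=3
  first=0(c) contributes 4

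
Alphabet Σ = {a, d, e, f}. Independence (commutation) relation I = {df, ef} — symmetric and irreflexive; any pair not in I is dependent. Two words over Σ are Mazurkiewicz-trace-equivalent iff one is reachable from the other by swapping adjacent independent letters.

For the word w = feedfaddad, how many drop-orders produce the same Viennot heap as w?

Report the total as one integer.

#0=f has no predecessor
#1=e has no predecessor
#2=e depends on [1:e]
#3=d depends on [2:e]
#4=f depends on [0:f]
#5=a depends on [3:d, 4:f]
#6=d depends on [5:a]
#7=d depends on [6:d]
#8=a depends on [7:d]
#9=d depends on [8:a]
sources: [0:f, 1:e]
N(rest) = Σ N(rest − s) over sources s of rest; N(one piece) = 1:
  size 1 → [9]=1
  size 2 → [8,9]=1
  size 3 → [7,8,9]=1
  size 4 → [6,7,8,9]=1
  size 5 → [5,6,7,8,9]=1
  size 6 → [3,5,6,7,8,9]=1  [4,5,6,7,8,9]=1
  size 7 → [0,4,5,6,7,8,9]=1  [2,3,5,6,7,8,9]=1  [3,4,5,6,7,8,9]=2
  size 8 → [0,3,4,5,6,7,8,9]=3  [1,2,3,5,6,7,8,9]=1  [2,3,4,5,6,7,8,9]=3
  first=0(f) contributes 4
  first=1(e) contributes 6
|[w]| = 10

10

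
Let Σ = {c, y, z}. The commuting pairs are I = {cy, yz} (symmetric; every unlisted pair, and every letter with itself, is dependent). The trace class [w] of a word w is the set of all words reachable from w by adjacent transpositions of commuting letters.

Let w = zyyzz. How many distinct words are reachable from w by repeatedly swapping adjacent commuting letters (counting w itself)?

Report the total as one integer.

10

drop 0:z onto floor
drop 1:y onto floor
drop 2:y onto {1:y}
drop 3:z onto {0:z}
drop 4:z onto {3:z}
ground layer = {0:z, 1:y}
drop-orders for the pieces not yet dropped (sum over which currently-grounded one goes next):
  1 to go: {2} 1  {4} 1
  2 to go: {1,2} 1  {2,4} 2  {3,4} 1
  3 to go: {0,3,4} 1  {1,2,4} 3  {2,3,4} 3
  if 0:z drops first: 6 orders
  if 1:y drops first: 4 orders
heap linearizations: 10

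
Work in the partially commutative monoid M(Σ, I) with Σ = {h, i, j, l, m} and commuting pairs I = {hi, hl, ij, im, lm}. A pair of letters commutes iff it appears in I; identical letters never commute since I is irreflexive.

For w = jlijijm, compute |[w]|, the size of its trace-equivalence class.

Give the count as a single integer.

10

drop 0:j onto floor
drop 1:l onto {0:j}
drop 2:i onto {1:l}
drop 3:j onto {1:l}
drop 4:i onto {2:i}
drop 5:j onto {3:j}
drop 6:m onto {5:j}
ground layer = {0:j}
drop-orders for the pieces not yet dropped (sum over which currently-grounded one goes next):
  1 to go: {4} 1  {6} 1
  2 to go: {2,4} 1  {4,6} 2  {5,6} 1
  3 to go: {2,4,6} 3  {3,5,6} 1  {4,5,6} 3
  4 to go: {2,4,5,6} 6  {3,4,5,6} 4
  5 to go: {2,3,4,5,6} 10
  if 0:j drops first: 10 orders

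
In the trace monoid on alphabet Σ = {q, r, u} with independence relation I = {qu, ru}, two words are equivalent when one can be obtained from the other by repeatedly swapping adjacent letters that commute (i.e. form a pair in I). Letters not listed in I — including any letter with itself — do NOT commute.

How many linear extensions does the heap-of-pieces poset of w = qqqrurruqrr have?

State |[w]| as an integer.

55

#0=q has no predecessor
#1=q depends on [0:q]
#2=q depends on [1:q]
#3=r depends on [2:q]
#4=u has no predecessor
#5=r depends on [3:r]
#6=r depends on [5:r]
#7=u depends on [4:u]
#8=q depends on [6:r]
#9=r depends on [8:q]
#10=r depends on [9:r]
sources: [0:q, 4:u]
N(rest) = Σ N(rest − s) over sources s of rest; N(one piece) = 1:
  size 1 → [7]=1  [10]=1
  size 2 → [4,7]=1  [7,10]=2  [9,10]=1
  size 3 → [4,7,10]=3  [7,9,10]=3  [8,9,10]=1
  size 4 → [4,7,9,10]=6  [6,8,9,10]=1  [7,8,9,10]=4
  size 5 → [4,7,8,9,10]=10  [5,6,8,9,10]=1  [6,7,8,9,10]=5
  size 6 → [3,5,6,8,9,10]=1  [4,6,7,8,9,10]=15  [5,6,7,8,9,10]=6
  size 7 → [2,3,5,6,8,9,10]=1  [3,5,6,7,8,9,10]=7  [4,5,6,7,8,9,10]=21
  size 8 → [1,2,3,5,6,8,9,10]=1  [2,3,5,6,7,8,9,10]=8  [3,4,5,6,7,8,9,10]=28
  size 9 → [0,1,2,3,5,6,8,9,10]=1  [1,2,3,5,6,7,8,9,10]=9  [2,3,4,5,6,7,8,9,10]=36
  first=0(q) contributes 45
  first=4(u) contributes 10
|[w]| = 55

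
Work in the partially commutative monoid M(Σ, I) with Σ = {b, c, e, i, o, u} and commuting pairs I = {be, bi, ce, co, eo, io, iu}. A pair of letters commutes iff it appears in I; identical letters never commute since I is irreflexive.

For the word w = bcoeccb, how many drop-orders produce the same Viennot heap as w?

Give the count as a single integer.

piece 0:b — minimal
piece 1:c rests on {0:b}
piece 2:o rests on {0:b}
piece 3:e — minimal
piece 4:c rests on {1:c}
piece 5:c rests on {4:c}
piece 6:b rests on {2:o, 5:c}
minimal pieces: {0:b, 3:e}
ways to finish when only these pieces remain (= sum over removing one remaining piece with nothing left below it):
  1 left: {3}→1  {6}→1
  2 left: {2,6}→1  {3,6}→2  {5,6}→1
  3 left: {2,3,6}→3  {2,5,6}→2  {3,5,6}→3  {4,5,6}→1
  4 left: {1,4,5,6}→1  {2,3,5,6}→8  {2,4,5,6}→3  {3,4,5,6}→4
  5 left: {1,2,4,5,6}→4  {1,3,4,5,6}→5  {2,3,4,5,6}→15
  placing 0:b first → 24 extensions
  placing 3:e first → 4 extensions
total linear extensions = 28

28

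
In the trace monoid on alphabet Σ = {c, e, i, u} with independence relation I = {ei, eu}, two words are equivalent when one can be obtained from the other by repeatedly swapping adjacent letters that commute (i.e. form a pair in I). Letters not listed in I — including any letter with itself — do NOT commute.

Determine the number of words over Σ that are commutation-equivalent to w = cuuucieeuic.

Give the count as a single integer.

drop 0:c onto floor
drop 1:u onto {0:c}
drop 2:u onto {1:u}
drop 3:u onto {2:u}
drop 4:c onto {3:u}
drop 5:i onto {4:c}
drop 6:e onto {4:c}
drop 7:e onto {6:e}
drop 8:u onto {5:i}
drop 9:i onto {8:u}
drop 10:c onto {7:e, 9:i}
ground layer = {0:c}
drop-orders for the pieces not yet dropped (sum over which currently-grounded one goes next):
  1 to go: {10} 1
  2 to go: {7,10} 1  {9,10} 1
  3 to go: {6,7,10} 1  {7,9,10} 2  {8,9,10} 1
  4 to go: {5,8,9,10} 1  {6,7,9,10} 3  {7,8,9,10} 3
  5 to go: {5,7,8,9,10} 4  {6,7,8,9,10} 6
  6 to go: {5,6,7,8,9,10} 10
  7 to go: {4,5,6,7,8,9,10} 10
  8 to go: {3,4,5,6,7,8,9,10} 10
  9 to go: {2,3,4,5,6,7,8,9,10} 10
  if 0:c drops first: 10 orders

10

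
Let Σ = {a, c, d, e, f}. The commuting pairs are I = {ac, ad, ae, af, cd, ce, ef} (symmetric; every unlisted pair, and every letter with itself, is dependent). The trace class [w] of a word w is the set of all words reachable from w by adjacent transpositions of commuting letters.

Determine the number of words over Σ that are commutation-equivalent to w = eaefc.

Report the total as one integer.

30

#0=e has no predecessor
#1=a has no predecessor
#2=e depends on [0:e]
#3=f has no predecessor
#4=c depends on [3:f]
sources: [0:e, 1:a, 3:f]
N(rest) = Σ N(rest − s) over sources s of rest; N(one piece) = 1:
  size 1 → [1]=1  [2]=1  [4]=1
  size 2 → [0,2]=1  [1,2]=2  [1,4]=2  [2,4]=2  [3,4]=1
  size 3 → [0,1,2]=3  [0,2,4]=3  [1,2,4]=6  [1,3,4]=3  [2,3,4]=3
  first=0(e) contributes 12
  first=1(a) contributes 6
  first=3(f) contributes 12
|[w]| = 30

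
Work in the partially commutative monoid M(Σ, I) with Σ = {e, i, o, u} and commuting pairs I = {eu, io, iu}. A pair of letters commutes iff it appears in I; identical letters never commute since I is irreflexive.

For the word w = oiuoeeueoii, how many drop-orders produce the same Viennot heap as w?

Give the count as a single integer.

63

0(o) covers ∅
1(i) covers ∅
2(u) covers 0:o
3(o) covers 2:u
4(e) covers 1:i, 3:o
5(e) covers 4:e
6(u) covers 3:o
7(e) covers 5:e
8(o) covers 6:u, 7:e
9(i) covers 7:e
10(i) covers 9:i
floor of heap: 0:o, 1:i
completions by unplaced set U, small U first (add the entries for U minus each lowest piece of U):
  |U|=1: {8}:1  {10}:1
  |U|=2: {6,8}:1  {8,10}:2  {9,10}:1
  |U|=3: {6,8,10}:3  {8,9,10}:3
  |U|=4: {6,8,9,10}:6  {7,8,9,10}:3
  |U|=5: {5,7,8,9,10}:3  {6,7,8,9,10}:9
  |U|=6: {4,5,7,8,9,10}:3  {5,6,7,8,9,10}:12
  |U|=7: {1,4,5,7,8,9,10}:3  {4,5,6,7,8,9,10}:15
  |U|=8: {1,4,5,6,7,8,9,10}:18  {3,4,5,6,7,8,9,10}:15
  |U|=9: {1,3,4,5,6,7,8,9,10}:33  {2,3,4,5,6,7,8,9,10}:15
  start at 0(o): 48
  start at 1(i): 15
sum over floor = 63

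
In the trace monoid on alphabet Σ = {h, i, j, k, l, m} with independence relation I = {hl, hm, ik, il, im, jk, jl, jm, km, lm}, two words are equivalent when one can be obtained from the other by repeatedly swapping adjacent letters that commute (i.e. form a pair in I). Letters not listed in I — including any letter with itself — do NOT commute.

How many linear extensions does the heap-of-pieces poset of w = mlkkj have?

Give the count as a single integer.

drop 0:m onto floor
drop 1:l onto floor
drop 2:k onto {1:l}
drop 3:k onto {2:k}
drop 4:j onto floor
ground layer = {0:m, 1:l, 4:j}
drop-orders for the pieces not yet dropped (sum over which currently-grounded one goes next):
  1 to go: {0} 1  {3} 1  {4} 1
  2 to go: {0,3} 2  {0,4} 2  {2,3} 1  {3,4} 2
  3 to go: {0,2,3} 3  {0,3,4} 6  {1,2,3} 1  {2,3,4} 3
  if 0:m drops first: 4 orders
  if 1:l drops first: 12 orders
  if 4:j drops first: 4 orders
heap linearizations: 20

20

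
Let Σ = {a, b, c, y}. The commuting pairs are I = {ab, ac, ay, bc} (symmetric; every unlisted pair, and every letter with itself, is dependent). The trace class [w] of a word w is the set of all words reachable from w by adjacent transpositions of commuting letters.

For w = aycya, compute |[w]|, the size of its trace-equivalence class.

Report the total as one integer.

drop 0:a onto floor
drop 1:y onto floor
drop 2:c onto {1:y}
drop 3:y onto {2:c}
drop 4:a onto {0:a}
ground layer = {0:a, 1:y}
drop-orders for the pieces not yet dropped (sum over which currently-grounded one goes next):
  1 to go: {3} 1  {4} 1
  2 to go: {0,4} 1  {2,3} 1  {3,4} 2
  3 to go: {0,3,4} 3  {1,2,3} 1  {2,3,4} 3
  if 0:a drops first: 4 orders
  if 1:y drops first: 6 orders
heap linearizations: 10

10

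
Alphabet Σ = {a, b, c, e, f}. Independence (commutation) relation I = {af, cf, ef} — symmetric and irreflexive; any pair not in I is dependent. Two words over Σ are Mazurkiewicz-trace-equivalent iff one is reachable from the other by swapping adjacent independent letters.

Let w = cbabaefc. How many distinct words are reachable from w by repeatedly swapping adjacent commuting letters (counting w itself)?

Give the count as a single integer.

4

drop 0:c onto floor
drop 1:b onto {0:c}
drop 2:a onto {1:b}
drop 3:b onto {2:a}
drop 4:a onto {3:b}
drop 5:e onto {4:a}
drop 6:f onto {3:b}
drop 7:c onto {5:e}
ground layer = {0:c}
drop-orders for the pieces not yet dropped (sum over which currently-grounded one goes next):
  1 to go: {6} 1  {7} 1
  2 to go: {5,7} 1  {6,7} 2
  3 to go: {4,5,7} 1  {5,6,7} 3
  4 to go: {4,5,6,7} 4
  5 to go: {3,4,5,6,7} 4
  6 to go: {2,3,4,5,6,7} 4
  if 0:c drops first: 4 orders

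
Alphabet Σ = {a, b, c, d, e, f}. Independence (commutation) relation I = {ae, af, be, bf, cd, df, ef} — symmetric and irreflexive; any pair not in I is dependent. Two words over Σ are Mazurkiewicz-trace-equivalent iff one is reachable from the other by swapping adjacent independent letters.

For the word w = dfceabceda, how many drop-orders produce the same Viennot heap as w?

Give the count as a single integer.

0(d) covers ∅
1(f) covers ∅
2(c) covers 1:f
3(e) covers 0:d, 2:c
4(a) covers 0:d, 2:c
5(b) covers 4:a
6(c) covers 3:e, 5:b
7(e) covers 6:c
8(d) covers 7:e
9(a) covers 8:d
floor of heap: 0:d, 1:f
completions by unplaced set U, small U first (add the entries for U minus each lowest piece of U):
  |U|=1: {9}:1
  |U|=2: {8,9}:1
  |U|=3: {7,8,9}:1
  |U|=4: {6,7,8,9}:1
  |U|=5: {3,6,7,8,9}:1  {5,6,7,8,9}:1
  |U|=6: {3,5,6,7,8,9}:2  {4,5,6,7,8,9}:1
  |U|=7: {3,4,5,6,7,8,9}:3
  |U|=8: {0,3,4,5,6,7,8,9}:3  {2,3,4,5,6,7,8,9}:3
  start at 0(d): 3
  start at 1(f): 6
sum over floor = 9

9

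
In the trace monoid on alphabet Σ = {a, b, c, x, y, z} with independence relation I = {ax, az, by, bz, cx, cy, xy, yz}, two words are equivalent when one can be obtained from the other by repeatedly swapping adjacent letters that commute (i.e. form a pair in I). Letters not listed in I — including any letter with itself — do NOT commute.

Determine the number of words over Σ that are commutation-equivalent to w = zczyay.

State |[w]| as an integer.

10

0(z) covers ∅
1(c) covers 0:z
2(z) covers 1:c
3(y) covers ∅
4(a) covers 1:c, 3:y
5(y) covers 4:a
floor of heap: 0:z, 3:y
completions by unplaced set U, small U first (add the entries for U minus each lowest piece of U):
  |U|=1: {2}:1  {5}:1
  |U|=2: {2,5}:2  {4,5}:1
  |U|=3: {2,4,5}:3  {3,4,5}:1
  |U|=4: {1,2,4,5}:3  {2,3,4,5}:4
  start at 0(z): 7
  start at 3(y): 3
sum over floor = 10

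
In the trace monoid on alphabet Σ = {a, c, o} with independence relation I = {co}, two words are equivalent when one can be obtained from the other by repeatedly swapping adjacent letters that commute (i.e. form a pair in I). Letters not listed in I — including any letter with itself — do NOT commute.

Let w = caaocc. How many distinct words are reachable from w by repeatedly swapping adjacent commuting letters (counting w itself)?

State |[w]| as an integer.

3

piece 0:c — minimal
piece 1:a rests on {0:c}
piece 2:a rests on {1:a}
piece 3:o rests on {2:a}
piece 4:c rests on {2:a}
piece 5:c rests on {4:c}
minimal pieces: {0:c}
ways to finish when only these pieces remain (= sum over removing one remaining piece with nothing left below it):
  1 left: {3}→1  {5}→1
  2 left: {3,5}→2  {4,5}→1
  3 left: {3,4,5}→3
  4 left: {2,3,4,5}→3
  placing 0:c first → 3 extensions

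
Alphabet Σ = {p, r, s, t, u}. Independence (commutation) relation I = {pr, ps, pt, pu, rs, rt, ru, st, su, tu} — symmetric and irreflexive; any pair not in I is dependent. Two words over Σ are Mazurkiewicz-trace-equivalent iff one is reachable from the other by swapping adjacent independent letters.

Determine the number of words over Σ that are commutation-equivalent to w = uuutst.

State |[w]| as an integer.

60

drop 0:u onto floor
drop 1:u onto {0:u}
drop 2:u onto {1:u}
drop 3:t onto floor
drop 4:s onto floor
drop 5:t onto {3:t}
ground layer = {0:u, 3:t, 4:s}
drop-orders for the pieces not yet dropped (sum over which currently-grounded one goes next):
  1 to go: {2} 1  {4} 1  {5} 1
  2 to go: {1,2} 1  {2,4} 2  {2,5} 2  {3,5} 1  {4,5} 2
  3 to go: {0,1,2} 1  {1,2,4} 3  {1,2,5} 3  {2,3,5} 3  {2,4,5} 6  {3,4,5} 3
  4 to go: {0,1,2,4} 4  {0,1,2,5} 4  {1,2,3,5} 6  {1,2,4,5} 12  {2,3,4,5} 12
  if 0:u drops first: 30 orders
  if 3:t drops first: 20 orders
  if 4:s drops first: 10 orders
heap linearizations: 60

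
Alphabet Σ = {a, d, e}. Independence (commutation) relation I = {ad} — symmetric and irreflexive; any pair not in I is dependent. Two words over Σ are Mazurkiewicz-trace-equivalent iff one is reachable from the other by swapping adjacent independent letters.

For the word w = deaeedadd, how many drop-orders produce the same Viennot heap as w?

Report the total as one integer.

piece 0:d — minimal
piece 1:e rests on {0:d}
piece 2:a rests on {1:e}
piece 3:e rests on {2:a}
piece 4:e rests on {3:e}
piece 5:d rests on {4:e}
piece 6:a rests on {4:e}
piece 7:d rests on {5:d}
piece 8:d rests on {7:d}
minimal pieces: {0:d}
ways to finish when only these pieces remain (= sum over removing one remaining piece with nothing left below it):
  1 left: {6}→1  {8}→1
  2 left: {6,8}→2  {7,8}→1
  3 left: {5,7,8}→1  {6,7,8}→3
  4 left: {5,6,7,8}→4
  5 left: {4,5,6,7,8}→4
  6 left: {3,4,5,6,7,8}→4
  7 left: {2,3,4,5,6,7,8}→4
  placing 0:d first → 4 extensions

4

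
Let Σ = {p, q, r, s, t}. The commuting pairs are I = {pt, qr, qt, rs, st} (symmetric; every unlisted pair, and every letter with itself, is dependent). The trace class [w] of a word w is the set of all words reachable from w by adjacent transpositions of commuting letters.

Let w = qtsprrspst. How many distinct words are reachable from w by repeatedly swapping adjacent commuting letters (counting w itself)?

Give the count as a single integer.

0(q) covers ∅
1(t) covers ∅
2(s) covers 0:q
3(p) covers 2:s
4(r) covers 1:t, 3:p
5(r) covers 4:r
6(s) covers 3:p
7(p) covers 5:r, 6:s
8(s) covers 7:p
9(t) covers 5:r
floor of heap: 0:q, 1:t
completions by unplaced set U, small U first (add the entries for U minus each lowest piece of U):
  |U|=1: {8}:1  {9}:1
  |U|=2: {7,8}:1  {8,9}:2
  |U|=3: {6,7,8}:1  {7,8,9}:3
  |U|=4: {5,7,8,9}:3  {6,7,8,9}:4
  |U|=5: {4,5,7,8,9}:3  {5,6,7,8,9}:7
  |U|=6: {1,4,5,7,8,9}:3  {4,5,6,7,8,9}:10
  |U|=7: {1,4,5,6,7,8,9}:13  {3,4,5,6,7,8,9}:10
  |U|=8: {1,3,4,5,6,7,8,9}:23  {2,3,4,5,6,7,8,9}:10
  start at 0(q): 33
  start at 1(t): 10
sum over floor = 43

43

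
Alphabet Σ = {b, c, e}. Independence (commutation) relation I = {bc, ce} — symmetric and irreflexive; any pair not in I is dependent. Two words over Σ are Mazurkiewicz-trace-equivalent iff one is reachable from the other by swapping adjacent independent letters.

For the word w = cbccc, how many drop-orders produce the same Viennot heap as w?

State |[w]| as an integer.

0(c) covers ∅
1(b) covers ∅
2(c) covers 0:c
3(c) covers 2:c
4(c) covers 3:c
floor of heap: 0:c, 1:b
completions by unplaced set U, small U first (add the entries for U minus each lowest piece of U):
  |U|=1: {1}:1  {4}:1
  |U|=2: {1,4}:2  {3,4}:1
  |U|=3: {1,3,4}:3  {2,3,4}:1
  start at 0(c): 4
  start at 1(b): 1
sum over floor = 5

5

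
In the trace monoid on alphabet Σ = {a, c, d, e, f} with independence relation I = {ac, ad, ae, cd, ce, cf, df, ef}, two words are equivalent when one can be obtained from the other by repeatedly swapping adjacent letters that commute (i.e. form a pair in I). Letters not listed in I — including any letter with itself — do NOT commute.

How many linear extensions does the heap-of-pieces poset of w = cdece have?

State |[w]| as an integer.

#0=c has no predecessor
#1=d has no predecessor
#2=e depends on [1:d]
#3=c depends on [0:c]
#4=e depends on [2:e]
sources: [0:c, 1:d]
N(rest) = Σ N(rest − s) over sources s of rest; N(one piece) = 1:
  size 1 → [3]=1  [4]=1
  size 2 → [0,3]=1  [2,4]=1  [3,4]=2
  size 3 → [0,3,4]=3  [1,2,4]=1  [2,3,4]=3
  first=0(c) contributes 4
  first=1(d) contributes 6
|[w]| = 10

10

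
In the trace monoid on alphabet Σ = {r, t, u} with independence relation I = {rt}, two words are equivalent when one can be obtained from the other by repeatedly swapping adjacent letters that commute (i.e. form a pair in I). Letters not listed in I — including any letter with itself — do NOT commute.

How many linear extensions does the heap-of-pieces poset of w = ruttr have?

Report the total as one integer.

3

0(r) covers ∅
1(u) covers 0:r
2(t) covers 1:u
3(t) covers 2:t
4(r) covers 1:u
floor of heap: 0:r
completions by unplaced set U, small U first (add the entries for U minus each lowest piece of U):
  |U|=1: {3}:1  {4}:1
  |U|=2: {2,3}:1  {3,4}:2
  |U|=3: {2,3,4}:3
  start at 0(r): 3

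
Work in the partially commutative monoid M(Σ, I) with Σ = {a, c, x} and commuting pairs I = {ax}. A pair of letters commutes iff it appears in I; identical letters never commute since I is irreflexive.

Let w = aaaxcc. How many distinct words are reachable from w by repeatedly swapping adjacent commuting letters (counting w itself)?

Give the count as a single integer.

4

drop 0:a onto floor
drop 1:a onto {0:a}
drop 2:a onto {1:a}
drop 3:x onto floor
drop 4:c onto {2:a, 3:x}
drop 5:c onto {4:c}
ground layer = {0:a, 3:x}
drop-orders for the pieces not yet dropped (sum over which currently-grounded one goes next):
  1 to go: {5} 1
  2 to go: {4,5} 1
  3 to go: {2,4,5} 1  {3,4,5} 1
  4 to go: {1,2,4,5} 1  {2,3,4,5} 2
  if 0:a drops first: 3 orders
  if 3:x drops first: 1 orders
heap linearizations: 4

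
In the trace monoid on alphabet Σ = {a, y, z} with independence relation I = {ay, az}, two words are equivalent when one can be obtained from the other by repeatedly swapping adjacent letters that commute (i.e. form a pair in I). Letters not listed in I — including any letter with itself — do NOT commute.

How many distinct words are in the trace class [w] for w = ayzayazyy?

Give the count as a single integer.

0(a) covers ∅
1(y) covers ∅
2(z) covers 1:y
3(a) covers 0:a
4(y) covers 2:z
5(a) covers 3:a
6(z) covers 4:y
7(y) covers 6:z
8(y) covers 7:y
floor of heap: 0:a, 1:y
completions by unplaced set U, small U first (add the entries for U minus each lowest piece of U):
  |U|=1: {5}:1  {8}:1
  |U|=2: {3,5}:1  {5,8}:2  {7,8}:1
  |U|=3: {0,3,5}:1  {3,5,8}:3  {5,7,8}:3  {6,7,8}:1
  |U|=4: {0,3,5,8}:4  {3,5,7,8}:6  {4,6,7,8}:1  {5,6,7,8}:4
  |U|=5: {0,3,5,7,8}:10  {2,4,6,7,8}:1  {3,5,6,7,8}:10  {4,5,6,7,8}:5
  |U|=6: {0,3,5,6,7,8}:20  {1,2,4,6,7,8}:1  {2,4,5,6,7,8}:6  {3,4,5,6,7,8}:15
  |U|=7: {0,3,4,5,6,7,8}:35  {1,2,4,5,6,7,8}:7  {2,3,4,5,6,7,8}:21
  start at 0(a): 28
  start at 1(y): 56
sum over floor = 84

84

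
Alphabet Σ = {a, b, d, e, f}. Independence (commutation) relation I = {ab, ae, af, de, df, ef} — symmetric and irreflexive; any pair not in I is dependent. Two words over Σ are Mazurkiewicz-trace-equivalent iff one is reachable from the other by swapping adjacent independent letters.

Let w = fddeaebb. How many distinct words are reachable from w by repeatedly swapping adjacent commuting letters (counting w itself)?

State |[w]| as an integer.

0(f) covers ∅
1(d) covers ∅
2(d) covers 1:d
3(e) covers ∅
4(a) covers 2:d
5(e) covers 3:e
6(b) covers 0:f, 2:d, 5:e
7(b) covers 6:b
floor of heap: 0:f, 1:d, 3:e
completions by unplaced set U, small U first (add the entries for U minus each lowest piece of U):
  |U|=1: {4}:1  {7}:1
  |U|=2: {4,7}:2  {6,7}:1
  |U|=3: {0,6,7}:1  {4,6,7}:3  {5,6,7}:1
  |U|=4: {0,4,6,7}:4  {0,5,6,7}:2  {2,4,6,7}:3  {3,5,6,7}:1  {4,5,6,7}:4
  |U|=5: {0,2,4,6,7}:7  {0,3,5,6,7}:3  {0,4,5,6,7}:10  {1,2,4,6,7}:3  {2,4,5,6,7}:7  {3,4,5,6,7}:5
  |U|=6: {0,1,2,4,6,7}:10  {0,2,4,5,6,7}:24  {0,3,4,5,6,7}:18  {1,2,4,5,6,7}:10  {2,3,4,5,6,7}:12
  start at 0(f): 22
  start at 1(d): 54
  start at 3(e): 44
sum over floor = 120

120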